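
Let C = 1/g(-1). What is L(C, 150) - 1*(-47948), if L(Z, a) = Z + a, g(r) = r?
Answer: 48097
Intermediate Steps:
C = -1 (C = 1/(-1) = -1)
L(C, 150) - 1*(-47948) = (-1 + 150) - 1*(-47948) = 149 + 47948 = 48097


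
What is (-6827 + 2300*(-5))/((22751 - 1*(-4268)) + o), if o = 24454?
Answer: -18327/51473 ≈ -0.35605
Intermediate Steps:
(-6827 + 2300*(-5))/((22751 - 1*(-4268)) + o) = (-6827 + 2300*(-5))/((22751 - 1*(-4268)) + 24454) = (-6827 - 11500)/((22751 + 4268) + 24454) = -18327/(27019 + 24454) = -18327/51473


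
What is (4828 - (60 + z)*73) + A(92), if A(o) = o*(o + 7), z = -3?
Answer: 9775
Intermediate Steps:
A(o) = o*(7 + o)
(4828 - (60 + z)*73) + A(92) = (4828 - (60 - 3)*73) + 92*(7 + 92) = (4828 - 57*73) + 92*99 = (4828 - 1*4161) + 9108 = (4828 - 4161) + 9108 = 667 + 9108 = 9775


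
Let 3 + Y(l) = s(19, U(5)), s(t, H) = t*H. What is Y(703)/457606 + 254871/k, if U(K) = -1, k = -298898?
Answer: -58318537291/68388759094 ≈ -0.85275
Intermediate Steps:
s(t, H) = H*t
Y(l) = -22 (Y(l) = -3 - 1*19 = -3 - 19 = -22)
Y(703)/457606 + 254871/k = -22/457606 + 254871/(-298898) = -22*1/457606 + 254871*(-1/298898) = -11/228803 - 254871/298898 = -58318537291/68388759094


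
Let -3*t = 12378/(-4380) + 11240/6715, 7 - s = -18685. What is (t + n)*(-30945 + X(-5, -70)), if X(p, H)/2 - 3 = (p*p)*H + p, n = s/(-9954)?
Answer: 1059455007013/20588190 ≈ 51459.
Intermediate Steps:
s = 18692 (s = 7 - 1*(-18685) = 7 + 18685 = 18692)
n = -9346/4977 (n = 18692/(-9954) = 18692*(-1/9954) = -9346/4977 ≈ -1.8778)
X(p, H) = 6 + 2*p + 2*H*p**2 (X(p, H) = 6 + 2*((p*p)*H + p) = 6 + 2*(p**2*H + p) = 6 + 2*(H*p**2 + p) = 6 + 2*(p + H*p**2) = 6 + (2*p + 2*H*p**2) = 6 + 2*p + 2*H*p**2)
t = 376523/980390 (t = -(12378/(-4380) + 11240/6715)/3 = -(12378*(-1/4380) + 11240*(1/6715))/3 = -(-2063/730 + 2248/1343)/3 = -1/3*(-1129569/980390) = 376523/980390 ≈ 0.38405)
(t + n)*(-30945 + X(-5, -70)) = (376523/980390 - 9346/4977)*(-30945 + (6 + 2*(-5) + 2*(-70)*(-5)**2)) = -92262911*(-30945 + (6 - 10 + 2*(-70)*25))/61764570 = -92262911*(-30945 + (6 - 10 - 3500))/61764570 = -92262911*(-30945 - 3504)/61764570 = -92262911/61764570*(-34449) = 1059455007013/20588190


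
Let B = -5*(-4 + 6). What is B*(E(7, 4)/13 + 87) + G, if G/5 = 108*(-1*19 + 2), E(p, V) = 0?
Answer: -10050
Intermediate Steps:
B = -10 (B = -5*2 = -10)
G = -9180 (G = 5*(108*(-1*19 + 2)) = 5*(108*(-19 + 2)) = 5*(108*(-17)) = 5*(-1836) = -9180)
B*(E(7, 4)/13 + 87) + G = -10*(0/13 + 87) - 9180 = -10*(0*(1/13) + 87) - 9180 = -10*(0 + 87) - 9180 = -10*87 - 9180 = -870 - 9180 = -10050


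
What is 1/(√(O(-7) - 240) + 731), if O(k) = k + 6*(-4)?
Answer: 731/534632 - I*√271/534632 ≈ 0.0013673 - 3.0791e-5*I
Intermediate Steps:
O(k) = -24 + k (O(k) = k - 24 = -24 + k)
1/(√(O(-7) - 240) + 731) = 1/(√((-24 - 7) - 240) + 731) = 1/(√(-31 - 240) + 731) = 1/(√(-271) + 731) = 1/(I*√271 + 731) = 1/(731 + I*√271)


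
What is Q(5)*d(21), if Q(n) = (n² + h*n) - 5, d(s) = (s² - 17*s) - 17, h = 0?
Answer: 1340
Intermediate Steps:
d(s) = -17 + s² - 17*s
Q(n) = -5 + n² (Q(n) = (n² + 0*n) - 5 = (n² + 0) - 5 = n² - 5 = -5 + n²)
Q(5)*d(21) = (-5 + 5²)*(-17 + 21² - 17*21) = (-5 + 25)*(-17 + 441 - 357) = 20*67 = 1340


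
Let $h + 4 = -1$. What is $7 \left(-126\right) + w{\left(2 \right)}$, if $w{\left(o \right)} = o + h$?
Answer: $-885$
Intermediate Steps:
$h = -5$ ($h = -4 - 1 = -5$)
$w{\left(o \right)} = -5 + o$ ($w{\left(o \right)} = o - 5 = -5 + o$)
$7 \left(-126\right) + w{\left(2 \right)} = 7 \left(-126\right) + \left(-5 + 2\right) = -882 - 3 = -885$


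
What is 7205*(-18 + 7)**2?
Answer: 871805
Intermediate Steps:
7205*(-18 + 7)**2 = 7205*(-11)**2 = 7205*121 = 871805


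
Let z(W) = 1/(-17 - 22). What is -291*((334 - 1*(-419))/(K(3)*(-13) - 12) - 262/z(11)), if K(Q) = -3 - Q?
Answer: -65488677/22 ≈ -2.9768e+6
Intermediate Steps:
z(W) = -1/39 (z(W) = 1/(-39) = -1/39)
-291*((334 - 1*(-419))/(K(3)*(-13) - 12) - 262/z(11)) = -291*((334 - 1*(-419))/((-3 - 1*3)*(-13) - 12) - 262/(-1/39)) = -291*((334 + 419)/((-3 - 3)*(-13) - 12) - 262*(-39)) = -291*(753/(-6*(-13) - 12) + 10218) = -291*(753/(78 - 12) + 10218) = -291*(753/66 + 10218) = -291*(753*(1/66) + 10218) = -291*(251/22 + 10218) = -291*225047/22 = -65488677/22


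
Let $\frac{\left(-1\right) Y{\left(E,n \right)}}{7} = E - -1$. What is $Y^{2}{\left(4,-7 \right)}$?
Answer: $1225$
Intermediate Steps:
$Y{\left(E,n \right)} = -7 - 7 E$ ($Y{\left(E,n \right)} = - 7 \left(E - -1\right) = - 7 \left(E + 1\right) = - 7 \left(1 + E\right) = -7 - 7 E$)
$Y^{2}{\left(4,-7 \right)} = \left(-7 - 28\right)^{2} = \left(-35\right)^{2} = 1225$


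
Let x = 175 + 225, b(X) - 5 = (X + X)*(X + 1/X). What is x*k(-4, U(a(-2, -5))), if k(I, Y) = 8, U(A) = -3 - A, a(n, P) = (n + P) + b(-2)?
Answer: 3200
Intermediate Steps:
b(X) = 5 + 2*X*(X + 1/X) (b(X) = 5 + (X + X)*(X + 1/X) = 5 + (2*X)*(X + 1/X) = 5 + 2*X*(X + 1/X))
a(n, P) = 15 + P + n (a(n, P) = (n + P) + (7 + 2*(-2)**2) = (P + n) + (7 + 2*4) = (P + n) + (7 + 8) = (P + n) + 15 = 15 + P + n)
x = 400
x*k(-4, U(a(-2, -5))) = 400*8 = 3200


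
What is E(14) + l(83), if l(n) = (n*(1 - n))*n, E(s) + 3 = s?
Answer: -564887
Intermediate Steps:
E(s) = -3 + s
l(n) = n²*(1 - n)
E(14) + l(83) = (-3 + 14) + 83²*(1 - 1*83) = 11 + 6889*(1 - 83) = 11 + 6889*(-82) = 11 - 564898 = -564887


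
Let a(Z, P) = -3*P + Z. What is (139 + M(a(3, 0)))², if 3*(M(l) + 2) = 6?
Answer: 19321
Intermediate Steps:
a(Z, P) = Z - 3*P
M(l) = 0 (M(l) = -2 + (⅓)*6 = -2 + 2 = 0)
(139 + M(a(3, 0)))² = (139 + 0)² = 139² = 19321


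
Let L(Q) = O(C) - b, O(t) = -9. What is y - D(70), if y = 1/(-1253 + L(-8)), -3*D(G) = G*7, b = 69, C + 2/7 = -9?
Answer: 652187/3993 ≈ 163.33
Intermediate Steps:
C = -65/7 (C = -2/7 - 9 = -65/7 ≈ -9.2857)
L(Q) = -78 (L(Q) = -9 - 1*69 = -9 - 69 = -78)
D(G) = -7*G/3 (D(G) = -G*7/3 = -7*G/3)
y = -1/1331 (y = 1/(-1253 - 78) = 1/(-1331) = -1/1331 ≈ -0.00075131)
y - D(70) = -1/1331 - (-7)*70/3 = -1/1331 - 1*(-490/3) = -1/1331 + 490/3 = 652187/3993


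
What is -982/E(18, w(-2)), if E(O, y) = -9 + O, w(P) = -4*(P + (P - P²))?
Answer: -982/9 ≈ -109.11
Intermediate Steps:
w(P) = -8*P + 4*P² (w(P) = -4*(-P² + 2*P) = -8*P + 4*P²)
-982/E(18, w(-2)) = -982/(-9 + 18) = -982/9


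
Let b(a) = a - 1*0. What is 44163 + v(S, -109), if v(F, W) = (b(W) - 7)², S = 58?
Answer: 57619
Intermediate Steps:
b(a) = a (b(a) = a + 0 = a)
v(F, W) = (-7 + W)² (v(F, W) = (W - 7)² = (-7 + W)²)
44163 + v(S, -109) = 44163 + (-7 - 109)² = 44163 + (-116)² = 44163 + 13456 = 57619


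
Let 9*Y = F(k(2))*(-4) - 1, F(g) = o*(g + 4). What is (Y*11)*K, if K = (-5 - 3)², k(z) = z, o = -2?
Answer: 33088/9 ≈ 3676.4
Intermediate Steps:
F(g) = -8 - 2*g (F(g) = -2*(g + 4) = -2*(4 + g) = -8 - 2*g)
Y = 47/9 (Y = ((-8 - 2*2)*(-4) - 1)/9 = ((-8 - 4)*(-4) - 1)/9 = (-12*(-4) - 1)/9 = (48 - 1)/9 = (⅑)*47 = 47/9 ≈ 5.2222)
K = 64 (K = (-8)² = 64)
(Y*11)*K = ((47/9)*11)*64 = (517/9)*64 = 33088/9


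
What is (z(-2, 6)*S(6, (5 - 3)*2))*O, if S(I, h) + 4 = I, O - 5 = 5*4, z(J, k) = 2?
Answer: 100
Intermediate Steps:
O = 25 (O = 5 + 5*4 = 5 + 20 = 25)
S(I, h) = -4 + I
(z(-2, 6)*S(6, (5 - 3)*2))*O = (2*(-4 + 6))*25 = (2*2)*25 = 4*25 = 100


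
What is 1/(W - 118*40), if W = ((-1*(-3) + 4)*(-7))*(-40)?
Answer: -1/2760 ≈ -0.00036232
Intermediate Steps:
W = 1960 (W = ((3 + 4)*(-7))*(-40) = (7*(-7))*(-40) = -49*(-40) = 1960)
1/(W - 118*40) = 1/(1960 - 118*40) = 1/(1960 - 4720) = 1/(-2760) = -1/2760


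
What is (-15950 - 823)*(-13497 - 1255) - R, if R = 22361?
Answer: 247412935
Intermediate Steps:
(-15950 - 823)*(-13497 - 1255) - R = (-15950 - 823)*(-13497 - 1255) - 1*22361 = -16773*(-14752) - 22361 = 247435296 - 22361 = 247412935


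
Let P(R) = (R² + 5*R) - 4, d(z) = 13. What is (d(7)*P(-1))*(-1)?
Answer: 104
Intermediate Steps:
P(R) = -4 + R² + 5*R
(d(7)*P(-1))*(-1) = (13*(-4 + (-1)² + 5*(-1)))*(-1) = (13*(-4 + 1 - 5))*(-1) = (13*(-8))*(-1) = -104*(-1) = 104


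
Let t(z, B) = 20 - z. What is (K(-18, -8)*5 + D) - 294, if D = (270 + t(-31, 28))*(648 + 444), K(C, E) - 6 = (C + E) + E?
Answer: 350098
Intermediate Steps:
K(C, E) = 6 + C + 2*E (K(C, E) = 6 + ((C + E) + E) = 6 + (C + 2*E) = 6 + C + 2*E)
D = 350532 (D = (270 + (20 - 1*(-31)))*(648 + 444) = (270 + (20 + 31))*1092 = (270 + 51)*1092 = 321*1092 = 350532)
(K(-18, -8)*5 + D) - 294 = ((6 - 18 + 2*(-8))*5 + 350532) - 294 = ((6 - 18 - 16)*5 + 350532) - 294 = (-28*5 + 350532) - 294 = (-140 + 350532) - 294 = 350392 - 294 = 350098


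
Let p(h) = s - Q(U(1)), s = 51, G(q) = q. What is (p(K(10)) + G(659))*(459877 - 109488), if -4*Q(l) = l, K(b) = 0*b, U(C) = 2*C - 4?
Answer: 497201991/2 ≈ 2.4860e+8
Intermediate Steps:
U(C) = -4 + 2*C
K(b) = 0
Q(l) = -l/4
p(h) = 101/2 (p(h) = 51 - (-1)*(-4 + 2*1)/4 = 51 - (-1)*(-4 + 2)/4 = 51 - (-1)*(-2)/4 = 51 - 1*½ = 51 - ½ = 101/2)
(p(K(10)) + G(659))*(459877 - 109488) = (101/2 + 659)*(459877 - 109488) = (1419/2)*350389 = 497201991/2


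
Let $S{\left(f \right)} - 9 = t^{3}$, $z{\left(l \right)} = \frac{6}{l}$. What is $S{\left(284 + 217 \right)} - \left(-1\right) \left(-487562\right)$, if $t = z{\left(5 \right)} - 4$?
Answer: $- \frac{60946869}{125} \approx -4.8758 \cdot 10^{5}$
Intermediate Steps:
$t = - \frac{14}{5}$ ($t = \frac{6}{5} - 4 = - \frac{14}{5} \approx -2.8$)
$S{\left(f \right)} = - \frac{1619}{125}$ ($S{\left(f \right)} = 9 + \left(- \frac{14}{5}\right)^{3} = 9 - \frac{2744}{125} = - \frac{1619}{125}$)
$S{\left(284 + 217 \right)} - \left(-1\right) \left(-487562\right) = - \frac{1619}{125} - \left(-1\right) \left(-487562\right) = - \frac{1619}{125} - 487562 = - \frac{60946869}{125}$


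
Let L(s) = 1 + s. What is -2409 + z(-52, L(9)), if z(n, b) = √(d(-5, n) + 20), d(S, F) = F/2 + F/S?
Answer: -2409 + √110/5 ≈ -2406.9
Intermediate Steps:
d(S, F) = F/2 + F/S (d(S, F) = F*(½) + F/S = F/2 + F/S)
z(n, b) = √(20 + 3*n/10) (z(n, b) = √((n/2 + n/(-5)) + 20) = √((n/2 + n*(-⅕)) + 20) = √((n/2 - n/5) + 20) = √(3*n/10 + 20) = √(20 + 3*n/10))
-2409 + z(-52, L(9)) = -2409 + √(2000 + 30*(-52))/10 = -2409 + √(2000 - 1560)/10 = -2409 + √440/10 = -2409 + (2*√110)/10 = -2409 + √110/5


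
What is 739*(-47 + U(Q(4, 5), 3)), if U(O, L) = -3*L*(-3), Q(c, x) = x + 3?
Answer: -14780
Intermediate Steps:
Q(c, x) = 3 + x
U(O, L) = 9*L
739*(-47 + U(Q(4, 5), 3)) = 739*(-47 + 9*3) = 739*(-47 + 27) = 739*(-20) = -14780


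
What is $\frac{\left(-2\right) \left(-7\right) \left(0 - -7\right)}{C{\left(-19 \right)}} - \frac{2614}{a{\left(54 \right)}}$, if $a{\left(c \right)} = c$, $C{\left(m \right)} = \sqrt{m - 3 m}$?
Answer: $- \frac{1307}{27} + \frac{49 \sqrt{38}}{19} \approx -32.51$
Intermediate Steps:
$C{\left(m \right)} = \sqrt{2} \sqrt{- m}$ ($C{\left(m \right)} = \sqrt{- 2 m} = \sqrt{2} \sqrt{- m}$)
$\frac{\left(-2\right) \left(-7\right) \left(0 - -7\right)}{C{\left(-19 \right)}} - \frac{2614}{a{\left(54 \right)}} = \frac{\left(-2\right) \left(-7\right) \left(0 - -7\right)}{\sqrt{2} \sqrt{\left(-1\right) \left(-19\right)}} - \frac{2614}{54} = \frac{14 \left(0 + 7\right)}{\sqrt{2} \sqrt{19}} - \frac{1307}{27} = \frac{14 \cdot 7}{\sqrt{38}} - \frac{1307}{27} = 98 \frac{\sqrt{38}}{38} - \frac{1307}{27} = \frac{49 \sqrt{38}}{19} - \frac{1307}{27} = - \frac{1307}{27} + \frac{49 \sqrt{38}}{19}$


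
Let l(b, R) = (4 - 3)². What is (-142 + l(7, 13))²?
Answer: 19881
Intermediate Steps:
l(b, R) = 1 (l(b, R) = 1² = 1)
(-142 + l(7, 13))² = (-142 + 1)² = (-141)² = 19881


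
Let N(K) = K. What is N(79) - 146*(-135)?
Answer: 19789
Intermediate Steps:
N(79) - 146*(-135) = 79 - 146*(-135) = 79 - 1*(-19710) = 79 + 19710 = 19789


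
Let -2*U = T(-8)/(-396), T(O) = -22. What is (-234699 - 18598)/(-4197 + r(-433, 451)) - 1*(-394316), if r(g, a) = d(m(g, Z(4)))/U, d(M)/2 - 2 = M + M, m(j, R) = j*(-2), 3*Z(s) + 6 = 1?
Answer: 50884761517/129045 ≈ 3.9432e+5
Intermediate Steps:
Z(s) = -5/3 (Z(s) = -2 + (⅓)*1 = -2 + ⅓ = -5/3)
m(j, R) = -2*j
d(M) = 4 + 4*M (d(M) = 4 + 2*(M + M) = 4 + 2*(2*M) = 4 + 4*M)
U = -1/36 (U = -(-11)/(-396) = -(-11)*(-1)/396 = -½*1/18 = -1/36 ≈ -0.027778)
r(g, a) = -144 + 288*g (r(g, a) = (4 + 4*(-2*g))/(-1/36) = (4 - 8*g)*(-36) = -144 + 288*g)
(-234699 - 18598)/(-4197 + r(-433, 451)) - 1*(-394316) = (-234699 - 18598)/(-4197 + (-144 + 288*(-433))) - 1*(-394316) = -253297/(-4197 + (-144 - 124704)) + 394316 = -253297/(-4197 - 124848) + 394316 = -253297/(-129045) + 394316 = -253297*(-1/129045) + 394316 = 253297/129045 + 394316 = 50884761517/129045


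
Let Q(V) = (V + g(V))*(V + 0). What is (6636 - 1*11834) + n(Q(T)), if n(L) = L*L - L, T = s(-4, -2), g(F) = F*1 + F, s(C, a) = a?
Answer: -5066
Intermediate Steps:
g(F) = 2*F (g(F) = F + F = 2*F)
T = -2
Q(V) = 3*V**2 (Q(V) = (V + 2*V)*(V + 0) = (3*V)*V = 3*V**2)
n(L) = L**2 - L
(6636 - 1*11834) + n(Q(T)) = (6636 - 1*11834) + (3*(-2)**2)*(-1 + 3*(-2)**2) = (6636 - 11834) + (3*4)*(-1 + 3*4) = -5198 + 12*(-1 + 12) = -5198 + 12*11 = -5198 + 132 = -5066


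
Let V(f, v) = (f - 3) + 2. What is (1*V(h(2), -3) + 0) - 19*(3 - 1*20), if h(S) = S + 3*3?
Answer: 333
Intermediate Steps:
h(S) = 9 + S (h(S) = S + 9 = 9 + S)
V(f, v) = -1 + f (V(f, v) = (-3 + f) + 2 = -1 + f)
(1*V(h(2), -3) + 0) - 19*(3 - 1*20) = (1*(-1 + (9 + 2)) + 0) - 19*(3 - 1*20) = (1*(-1 + 11) + 0) - 19*(3 - 20) = (1*10 + 0) - 19*(-17) = (10 + 0) + 323 = 10 + 323 = 333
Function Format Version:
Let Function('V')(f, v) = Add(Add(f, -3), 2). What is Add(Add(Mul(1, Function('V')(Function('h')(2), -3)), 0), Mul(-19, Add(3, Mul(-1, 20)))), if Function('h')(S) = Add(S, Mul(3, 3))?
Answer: 333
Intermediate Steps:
Function('h')(S) = Add(9, S) (Function('h')(S) = Add(S, 9) = Add(9, S))
Function('V')(f, v) = Add(-1, f) (Function('V')(f, v) = Add(Add(-3, f), 2) = Add(-1, f))
Add(Add(Mul(1, Function('V')(Function('h')(2), -3)), 0), Mul(-19, Add(3, Mul(-1, 20)))) = Add(Add(Mul(1, Add(-1, Add(9, 2))), 0), Mul(-19, Add(3, Mul(-1, 20)))) = Add(Add(Mul(1, Add(-1, 11)), 0), Mul(-19, Add(3, -20))) = Add(Add(Mul(1, 10), 0), Mul(-19, -17)) = Add(Add(10, 0), 323) = Add(10, 323) = 333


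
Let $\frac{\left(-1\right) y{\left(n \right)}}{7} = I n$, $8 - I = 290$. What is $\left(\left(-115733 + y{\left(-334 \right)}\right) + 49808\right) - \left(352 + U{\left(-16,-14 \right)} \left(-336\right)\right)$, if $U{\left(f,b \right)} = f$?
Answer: $-730969$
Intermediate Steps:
$I = -282$ ($I = 8 - 290 = -282$)
$y{\left(n \right)} = 1974 n$ ($y{\left(n \right)} = - 7 \left(- 282 n\right) = 1974 n$)
$\left(\left(-115733 + y{\left(-334 \right)}\right) + 49808\right) - \left(352 + U{\left(-16,-14 \right)} \left(-336\right)\right) = \left(\left(-115733 + 1974 \left(-334\right)\right) + 49808\right) - \left(352 - -5376\right) = \left(\left(-115733 - 659316\right) + 49808\right) - \left(352 + 5376\right) = \left(-775049 + 49808\right) - 5728 = -725241 - 5728 = -730969$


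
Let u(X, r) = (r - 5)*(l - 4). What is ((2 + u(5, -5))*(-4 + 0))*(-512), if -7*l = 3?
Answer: 663552/7 ≈ 94793.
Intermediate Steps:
l = -3/7 (l = -⅐*3 = -3/7 ≈ -0.42857)
u(X, r) = 155/7 - 31*r/7 (u(X, r) = (r - 5)*(-3/7 - 4) = (-5 + r)*(-31/7) = 155/7 - 31*r/7)
((2 + u(5, -5))*(-4 + 0))*(-512) = ((2 + (155/7 - 31/7*(-5)))*(-4 + 0))*(-512) = ((2 + (155/7 + 155/7))*(-4))*(-512) = ((2 + 310/7)*(-4))*(-512) = ((324/7)*(-4))*(-512) = -1296/7*(-512) = 663552/7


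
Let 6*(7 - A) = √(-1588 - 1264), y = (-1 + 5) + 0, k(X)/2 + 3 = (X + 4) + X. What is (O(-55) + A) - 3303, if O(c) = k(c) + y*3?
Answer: -3502 - I*√713/3 ≈ -3502.0 - 8.9007*I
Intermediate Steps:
k(X) = 2 + 4*X (k(X) = -6 + 2*((X + 4) + X) = -6 + 2*((4 + X) + X) = -6 + 2*(4 + 2*X) = -6 + (8 + 4*X) = 2 + 4*X)
y = 4 (y = 4 + 0 = 4)
O(c) = 14 + 4*c (O(c) = (2 + 4*c) + 4*3 = (2 + 4*c) + 12 = 14 + 4*c)
A = 7 - I*√713/3 (A = 7 - √(-1588 - 1264)/6 = 7 - I*√713/3 ≈ 7.0 - 8.9007*I)
(O(-55) + A) - 3303 = ((14 + 4*(-55)) + (7 - I*√713/3)) - 3303 = ((14 - 220) + (7 - I*√713/3)) - 3303 = (-206 + (7 - I*√713/3)) - 3303 = (-199 - I*√713/3) - 3303 = -3502 - I*√713/3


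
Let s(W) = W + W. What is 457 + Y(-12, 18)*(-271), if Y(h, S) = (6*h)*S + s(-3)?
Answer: 353299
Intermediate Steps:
s(W) = 2*W
Y(h, S) = -6 + 6*S*h (Y(h, S) = (6*h)*S + 2*(-3) = 6*S*h - 6 = -6 + 6*S*h)
457 + Y(-12, 18)*(-271) = 457 + (-6 + 6*18*(-12))*(-271) = 457 + (-6 - 1296)*(-271) = 457 - 1302*(-271) = 457 + 352842 = 353299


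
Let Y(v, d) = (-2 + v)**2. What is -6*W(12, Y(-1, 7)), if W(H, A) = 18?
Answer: -108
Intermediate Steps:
-6*W(12, Y(-1, 7)) = -6*18 = -108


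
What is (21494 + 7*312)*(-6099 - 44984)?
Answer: -1209543274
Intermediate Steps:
(21494 + 7*312)*(-6099 - 44984) = (21494 + 2184)*(-51083) = 23678*(-51083) = -1209543274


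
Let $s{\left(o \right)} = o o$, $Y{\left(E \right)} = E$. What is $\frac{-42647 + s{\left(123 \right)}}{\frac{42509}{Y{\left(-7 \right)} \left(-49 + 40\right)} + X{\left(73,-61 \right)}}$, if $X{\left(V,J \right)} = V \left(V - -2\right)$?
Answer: $- \frac{866817}{193717} \approx -4.4747$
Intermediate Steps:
$s{\left(o \right)} = o^{2}$
$X{\left(V,J \right)} = V \left(2 + V\right)$ ($X{\left(V,J \right)} = V \left(V + 2\right) = V \left(2 + V\right)$)
$\frac{-42647 + s{\left(123 \right)}}{\frac{42509}{Y{\left(-7 \right)} \left(-49 + 40\right)} + X{\left(73,-61 \right)}} = \frac{-42647 + 123^{2}}{\frac{42509}{\left(-7\right) \left(-49 + 40\right)} + 73 \left(2 + 73\right)} = \frac{-42647 + 15129}{\frac{42509}{\left(-7\right) \left(-9\right)} + 73 \cdot 75} = - \frac{27518}{\frac{42509}{63} + 5475} = - \frac{27518}{\frac{387434}{63}} = \left(-27518\right) \frac{63}{387434} = - \frac{866817}{193717}$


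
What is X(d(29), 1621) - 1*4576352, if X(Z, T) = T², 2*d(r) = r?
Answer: -1948711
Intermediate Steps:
d(r) = r/2
X(d(29), 1621) - 1*4576352 = 1621² - 1*4576352 = 2627641 - 4576352 = -1948711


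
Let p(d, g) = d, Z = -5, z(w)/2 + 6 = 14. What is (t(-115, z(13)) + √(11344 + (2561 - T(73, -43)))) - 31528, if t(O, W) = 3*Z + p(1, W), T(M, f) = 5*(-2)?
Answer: -31542 + 11*√115 ≈ -31424.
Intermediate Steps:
z(w) = 16 (z(w) = -12 + 2*14 = -12 + 28 = 16)
T(M, f) = -10
t(O, W) = -14 (t(O, W) = 3*(-5) + 1 = -15 + 1 = -14)
(t(-115, z(13)) + √(11344 + (2561 - T(73, -43)))) - 31528 = (-14 + √(11344 + (2561 - 1*(-10)))) - 31528 = (-14 + √(11344 + (2561 + 10))) - 31528 = (-14 + √(11344 + 2571)) - 31528 = (-14 + √13915) - 31528 = (-14 + 11*√115) - 31528 = -31542 + 11*√115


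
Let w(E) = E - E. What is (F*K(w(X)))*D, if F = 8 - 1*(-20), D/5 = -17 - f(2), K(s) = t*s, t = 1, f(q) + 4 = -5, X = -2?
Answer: 0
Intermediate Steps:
f(q) = -9 (f(q) = -4 - 5 = -9)
w(E) = 0
K(s) = s (K(s) = 1*s = s)
D = -40 (D = 5*(-17 - 1*(-9)) = 5*(-17 + 9) = 5*(-8) = -40)
F = 28 (F = 8 + 20 = 28)
(F*K(w(X)))*D = (28*0)*(-40) = 0*(-40) = 0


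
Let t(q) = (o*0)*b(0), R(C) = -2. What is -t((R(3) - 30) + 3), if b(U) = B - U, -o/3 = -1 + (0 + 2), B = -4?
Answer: 0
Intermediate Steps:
o = -3 (o = -3*(-1 + (0 + 2)) = -3*(-1 + 2) = -3*1 = -3)
b(U) = -4 - U
t(q) = 0 (t(q) = (-3*0)*(-4 - 1*0) = 0*(-4 + 0) = 0*(-4) = 0)
-t((R(3) - 30) + 3) = -1*0 = 0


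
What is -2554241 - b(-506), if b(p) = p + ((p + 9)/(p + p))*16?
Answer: -646096943/253 ≈ -2.5537e+6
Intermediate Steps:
b(p) = p + 8*(9 + p)/p (b(p) = p + ((9 + p)/((2*p)))*16 = p + ((9 + p)*(1/(2*p)))*16 = p + ((9 + p)/(2*p))*16 = p + 8*(9 + p)/p)
-2554241 - b(-506) = -2554241 - (8 - 506 + 72/(-506)) = -2554241 - (8 - 506 + 72*(-1/506)) = -2554241 - (8 - 506 - 36/253) = -2554241 - 1*(-126030/253) = -2554241 + 126030/253 = -646096943/253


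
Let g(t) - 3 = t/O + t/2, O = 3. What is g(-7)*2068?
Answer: -17578/3 ≈ -5859.3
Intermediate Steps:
g(t) = 3 + 5*t/6 (g(t) = 3 + (t/3 + t/2) = 3 + 5*t/6)
g(-7)*2068 = (3 + (5/6)*(-7))*2068 = (3 - 35/6)*2068 = -17/6*2068 = -17578/3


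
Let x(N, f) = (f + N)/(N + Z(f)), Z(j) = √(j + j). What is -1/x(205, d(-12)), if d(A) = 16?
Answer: -205/221 - 4*√2/221 ≈ -0.95320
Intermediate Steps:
Z(j) = √2*√j (Z(j) = √(2*j) = √2*√j)
x(N, f) = (N + f)/(N + √2*√f) (x(N, f) = (f + N)/(N + √2*√f) = (N + f)/(N + √2*√f))
-1/x(205, d(-12)) = -1/((205 + 16)/(205 + √2*√16)) = -1/(221/(205 + √2*4)) = -1/(221/(205 + 4*√2)) = -(205/221 + 4*√2/221) = -205/221 - 4*√2/221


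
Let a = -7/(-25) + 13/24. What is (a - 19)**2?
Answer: 118962649/360000 ≈ 330.45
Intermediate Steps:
a = 493/600 (a = -7*(-1/25) + 13*(1/24) = 7/25 + 13/24 = 493/600 ≈ 0.82167)
(a - 19)**2 = (493/600 - 19)**2 = (-10907/600)**2 = 118962649/360000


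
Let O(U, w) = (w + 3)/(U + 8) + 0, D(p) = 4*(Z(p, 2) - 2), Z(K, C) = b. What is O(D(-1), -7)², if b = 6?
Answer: 1/36 ≈ 0.027778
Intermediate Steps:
Z(K, C) = 6
D(p) = 16 (D(p) = 4*(6 - 2) = 4*4 = 16)
O(U, w) = (3 + w)/(8 + U) (O(U, w) = (3 + w)/(8 + U) + 0 = (3 + w)/(8 + U))
O(D(-1), -7)² = ((3 - 7)/(8 + 16))² = (-4/24)² = ((1/24)*(-4))² = (-⅙)² = 1/36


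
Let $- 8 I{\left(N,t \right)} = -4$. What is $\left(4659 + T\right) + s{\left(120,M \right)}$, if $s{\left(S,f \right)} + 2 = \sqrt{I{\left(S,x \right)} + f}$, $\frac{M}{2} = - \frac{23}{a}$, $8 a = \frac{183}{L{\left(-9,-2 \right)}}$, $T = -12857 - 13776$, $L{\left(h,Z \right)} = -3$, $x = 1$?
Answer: $-21976 + \frac{\sqrt{97234}}{122} \approx -21973.0$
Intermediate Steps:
$T = -26633$
$a = - \frac{61}{8}$ ($a = \frac{183 \frac{1}{-3}}{8} = \frac{183 \left(- \frac{1}{3}\right)}{8} = \frac{1}{8} \left(-61\right) = - \frac{61}{8} \approx -7.625$)
$M = \frac{368}{61}$ ($M = 2 \left(- \frac{23}{- \frac{61}{8}}\right) = 2 \left(\left(-23\right) \left(- \frac{8}{61}\right)\right) = 2 \cdot \frac{184}{61} = \frac{368}{61} \approx 6.0328$)
$I{\left(N,t \right)} = \frac{1}{2}$ ($I{\left(N,t \right)} = \left(- \frac{1}{8}\right) \left(-4\right) = \frac{1}{2}$)
$s{\left(S,f \right)} = -2 + \sqrt{\frac{1}{2} + f}$
$\left(4659 + T\right) + s{\left(120,M \right)} = \left(4659 - 26633\right) - \left(2 - \frac{\sqrt{2 + 4 \cdot \frac{368}{61}}}{2}\right) = -21974 - \left(2 - \frac{\sqrt{2 + \frac{1472}{61}}}{2}\right) = -21974 - \left(2 - \frac{\sqrt{\frac{1594}{61}}}{2}\right) = -21974 - \left(2 - \frac{\frac{1}{61} \sqrt{97234}}{2}\right) = -21974 - \left(2 - \frac{\sqrt{97234}}{122}\right) = -21976 + \frac{\sqrt{97234}}{122}$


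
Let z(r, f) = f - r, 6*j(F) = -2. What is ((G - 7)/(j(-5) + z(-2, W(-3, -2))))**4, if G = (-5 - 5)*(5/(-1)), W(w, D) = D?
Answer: 276922881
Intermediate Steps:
j(F) = -1/3 (j(F) = (1/6)*(-2) = -1/3)
G = 50 (G = -50*(-1) = -10*(-5) = 50)
((G - 7)/(j(-5) + z(-2, W(-3, -2))))**4 = ((50 - 7)/(-1/3 + (-2 - 1*(-2))))**4 = (43/(-1/3 + (-2 + 2)))**4 = (43/(-1/3 + 0))**4 = (43/(-1/3))**4 = (43*(-3))**4 = (-129)**4 = 276922881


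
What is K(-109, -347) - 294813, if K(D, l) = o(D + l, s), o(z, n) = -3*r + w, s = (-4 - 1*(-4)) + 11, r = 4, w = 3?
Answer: -294822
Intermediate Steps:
s = 11 (s = (-4 + 4) + 11 = 0 + 11 = 11)
o(z, n) = -9 (o(z, n) = -3*4 + 3 = -12 + 3 = -9)
K(D, l) = -9
K(-109, -347) - 294813 = -9 - 294813 = -294822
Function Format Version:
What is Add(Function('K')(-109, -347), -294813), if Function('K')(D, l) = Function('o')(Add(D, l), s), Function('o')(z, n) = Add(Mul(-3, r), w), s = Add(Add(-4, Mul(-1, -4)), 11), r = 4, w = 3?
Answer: -294822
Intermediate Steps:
s = 11 (s = Add(Add(-4, 4), 11) = Add(0, 11) = 11)
Function('o')(z, n) = -9 (Function('o')(z, n) = Add(Mul(-3, 4), 3) = Add(-12, 3) = -9)
Function('K')(D, l) = -9
Add(Function('K')(-109, -347), -294813) = Add(-9, -294813) = -294822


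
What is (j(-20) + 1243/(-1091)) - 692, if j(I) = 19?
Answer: -735486/1091 ≈ -674.14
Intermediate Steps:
(j(-20) + 1243/(-1091)) - 692 = (19 + 1243/(-1091)) - 692 = (19 + 1243*(-1/1091)) - 692 = (19 - 1243/1091) - 692 = 19486/1091 - 692 = -735486/1091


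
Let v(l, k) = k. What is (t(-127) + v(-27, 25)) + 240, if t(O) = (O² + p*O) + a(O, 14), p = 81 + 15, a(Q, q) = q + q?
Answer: 4230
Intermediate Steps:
a(Q, q) = 2*q
p = 96
t(O) = 28 + O² + 96*O (t(O) = (O² + 96*O) + 2*14 = (O² + 96*O) + 28 = 28 + O² + 96*O)
(t(-127) + v(-27, 25)) + 240 = ((28 + (-127)² + 96*(-127)) + 25) + 240 = ((28 + 16129 - 12192) + 25) + 240 = (3965 + 25) + 240 = 3990 + 240 = 4230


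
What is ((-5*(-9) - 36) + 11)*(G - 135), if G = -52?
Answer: -3740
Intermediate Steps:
((-5*(-9) - 36) + 11)*(G - 135) = ((-5*(-9) - 36) + 11)*(-52 - 135) = ((45 - 36) + 11)*(-187) = (9 + 11)*(-187) = 20*(-187) = -3740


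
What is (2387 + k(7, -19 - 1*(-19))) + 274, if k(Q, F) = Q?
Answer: 2668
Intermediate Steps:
(2387 + k(7, -19 - 1*(-19))) + 274 = (2387 + 7) + 274 = 2394 + 274 = 2668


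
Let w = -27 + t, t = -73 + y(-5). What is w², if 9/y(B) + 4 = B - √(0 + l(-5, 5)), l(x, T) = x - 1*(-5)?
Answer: 10201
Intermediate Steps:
l(x, T) = 5 + x (l(x, T) = x + 5 = 5 + x)
y(B) = 9/(-4 + B) (y(B) = 9/(-4 + (B - √(0 + (5 - 5)))) = 9/(-4 + (B - √(0 + 0))) = 9/(-4 + (B - √0)) = 9/(-4 + (B - 1*0)) = 9/(-4 + (B + 0)) = 9/(-4 + B))
t = -74 (t = -73 + 9/(-4 - 5) = -73 + 9/(-9) = -73 + 9*(-⅑) = -73 - 1 = -74)
w = -101 (w = -27 - 74 = -101)
w² = (-101)² = 10201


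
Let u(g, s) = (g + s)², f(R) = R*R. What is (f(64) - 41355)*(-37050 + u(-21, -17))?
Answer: 1326643954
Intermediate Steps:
f(R) = R²
(f(64) - 41355)*(-37050 + u(-21, -17)) = (64² - 41355)*(-37050 + (-21 - 17)²) = (4096 - 41355)*(-37050 + (-38)²) = -37259*(-37050 + 1444) = -37259*(-35606) = 1326643954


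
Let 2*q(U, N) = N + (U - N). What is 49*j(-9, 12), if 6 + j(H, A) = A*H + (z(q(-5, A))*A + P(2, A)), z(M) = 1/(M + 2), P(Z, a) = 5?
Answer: -6517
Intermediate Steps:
q(U, N) = U/2 (q(U, N) = (N + (U - N))/2 = U/2)
z(M) = 1/(2 + M)
j(H, A) = -1 - 2*A + A*H (j(H, A) = -6 + (A*H + (A/(2 + (1/2)*(-5)) + 5)) = -6 + (A*H + (A/(2 - 5/2) + 5)) = -6 + (A*H + (A/(-1/2) + 5)) = -6 + (A*H + (-2*A + 5)) = -6 + (A*H + (5 - 2*A)) = -6 + (5 - 2*A + A*H) = -1 - 2*A + A*H)
49*j(-9, 12) = 49*(-1 - 2*12 + 12*(-9)) = 49*(-1 - 24 - 108) = 49*(-133) = -6517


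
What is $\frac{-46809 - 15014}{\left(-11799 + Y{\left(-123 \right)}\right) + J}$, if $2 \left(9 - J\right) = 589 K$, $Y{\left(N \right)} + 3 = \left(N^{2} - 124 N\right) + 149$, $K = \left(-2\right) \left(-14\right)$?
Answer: $- \frac{61823}{10491} \approx -5.893$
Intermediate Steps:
$K = 28$
$Y{\left(N \right)} = 146 + N^{2} - 124 N$ ($Y{\left(N \right)} = -3 + \left(\left(N^{2} - 124 N\right) + 149\right) = -3 + \left(149 + N^{2} - 124 N\right) = 146 + N^{2} - 124 N$)
$J = -8237$ ($J = 9 - \frac{589 \cdot 28}{2} = 9 - 8246 = -8237$)
$\frac{-46809 - 15014}{\left(-11799 + Y{\left(-123 \right)}\right) + J} = \frac{-46809 - 15014}{\left(-11799 + \left(146 + \left(-123\right)^{2} - -15252\right)\right) - 8237} = - \frac{61823}{\left(-11799 + \left(146 + 15129 + 15252\right)\right) - 8237} = - \frac{61823}{\left(-11799 + 30527\right) - 8237} = - \frac{61823}{18728 - 8237} = - \frac{61823}{10491}$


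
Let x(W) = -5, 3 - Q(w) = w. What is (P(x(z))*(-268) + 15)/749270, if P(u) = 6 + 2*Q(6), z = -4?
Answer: 3/149854 ≈ 2.0019e-5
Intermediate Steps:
Q(w) = 3 - w
P(u) = 0 (P(u) = 6 + 2*(3 - 1*6) = 6 + 2*(3 - 6) = 6 + 2*(-3) = 6 - 6 = 0)
(P(x(z))*(-268) + 15)/749270 = (0*(-268) + 15)/749270 = (0 + 15)*(1/749270) = 15*(1/749270) = 3/149854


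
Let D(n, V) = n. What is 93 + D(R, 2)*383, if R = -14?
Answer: -5269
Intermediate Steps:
93 + D(R, 2)*383 = 93 - 14*383 = 93 - 5362 = -5269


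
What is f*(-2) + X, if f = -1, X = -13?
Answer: -11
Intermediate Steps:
f*(-2) + X = -1*(-2) - 13 = 2 - 13 = -11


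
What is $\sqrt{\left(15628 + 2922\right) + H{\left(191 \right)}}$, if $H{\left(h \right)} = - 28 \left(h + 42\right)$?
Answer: $\sqrt{12026} \approx 109.66$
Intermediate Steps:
$H{\left(h \right)} = -1176 - 28 h$ ($H{\left(h \right)} = - 28 \left(42 + h\right) = -1176 - 28 h$)
$\sqrt{\left(15628 + 2922\right) + H{\left(191 \right)}} = \sqrt{\left(15628 + 2922\right) - 6524} = \sqrt{18550 - 6524} = \sqrt{12026}$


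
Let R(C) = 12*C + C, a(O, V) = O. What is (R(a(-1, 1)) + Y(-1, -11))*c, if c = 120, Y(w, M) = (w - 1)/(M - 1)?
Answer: -1540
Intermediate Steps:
Y(w, M) = (-1 + w)/(-1 + M)
R(C) = 13*C
(R(a(-1, 1)) + Y(-1, -11))*c = (13*(-1) + (-1 - 1)/(-1 - 11))*120 = (-13 - 2/(-12))*120 = (-13 - 1/12*(-2))*120 = (-13 + 1/6)*120 = -77/6*120 = -1540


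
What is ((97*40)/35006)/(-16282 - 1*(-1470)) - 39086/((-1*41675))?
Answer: 2533284508999/2701107155075 ≈ 0.93787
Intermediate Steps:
((97*40)/35006)/(-16282 - 1*(-1470)) - 39086/((-1*41675)) = (3880*(1/35006))/(-16282 + 1470) - 39086/(-41675) = (1940/17503)/(-14812) - 39086*(-1/41675) = (1940/17503)*(-1/14812) + 39086/41675 = -485/64813609 + 39086/41675 = 2533284508999/2701107155075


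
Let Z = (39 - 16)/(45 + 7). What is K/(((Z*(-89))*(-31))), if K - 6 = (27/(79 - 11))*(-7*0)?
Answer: 312/63457 ≈ 0.0049167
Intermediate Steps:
Z = 23/52 ≈ 0.44231
K = 6 (K = 6 + (27/(79 - 11))*(-7*0) = 6 + (27/68)*0 = 6 + 0 = 6)
K/(((Z*(-89))*(-31))) = 6/((((23/52)*(-89))*(-31))) = 6/((-2047/52*(-31))) = 6/(63457/52) = 6*(52/63457) = 312/63457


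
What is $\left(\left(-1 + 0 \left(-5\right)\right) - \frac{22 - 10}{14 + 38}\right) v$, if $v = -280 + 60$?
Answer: $\frac{3520}{13} \approx 270.77$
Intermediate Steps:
$v = -220$
$\left(\left(-1 + 0 \left(-5\right)\right) - \frac{22 - 10}{14 + 38}\right) v = \left(\left(-1 + 0 \left(-5\right)\right) - \frac{22 - 10}{14 + 38}\right) \left(-220\right) = \left(\left(-1 + 0\right) - \frac{12}{52}\right) \left(-220\right) = \left(-1 - 12 \cdot \frac{1}{52}\right) \left(-220\right) = \left(-1 - \frac{3}{13}\right) \left(-220\right) = \left(- \frac{16}{13}\right) \left(-220\right) = \frac{3520}{13}$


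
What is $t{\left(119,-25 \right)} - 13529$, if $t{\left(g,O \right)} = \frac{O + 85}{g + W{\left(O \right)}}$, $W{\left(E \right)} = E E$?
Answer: $- \frac{838793}{62} \approx -13529.0$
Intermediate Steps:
$W{\left(E \right)} = E^{2}$
$t{\left(g,O \right)} = \frac{85 + O}{g + O^{2}}$ ($t{\left(g,O \right)} = \frac{O + 85}{g + O^{2}} = \frac{85 + O}{g + O^{2}}$)
$t{\left(119,-25 \right)} - 13529 = \frac{85 - 25}{119 + \left(-25\right)^{2}} - 13529 = \frac{1}{119 + 625} \cdot 60 - 13529 = \frac{1}{744} \cdot 60 - 13529 = \frac{5}{62} - 13529 = - \frac{838793}{62}$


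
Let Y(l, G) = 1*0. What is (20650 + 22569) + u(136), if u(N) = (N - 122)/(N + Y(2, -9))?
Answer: 2938899/68 ≈ 43219.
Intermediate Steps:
Y(l, G) = 0
u(N) = (-122 + N)/N (u(N) = (N - 122)/(N + 0) = (-122 + N)/N)
(20650 + 22569) + u(136) = (20650 + 22569) + (-122 + 136)/136 = 43219 + (1/136)*14 = 43219 + 7/68 = 2938899/68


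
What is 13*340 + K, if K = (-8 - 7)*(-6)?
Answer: 4510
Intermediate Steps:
K = 90 (K = -15*(-6) = 90)
13*340 + K = 13*340 + 90 = 4420 + 90 = 4510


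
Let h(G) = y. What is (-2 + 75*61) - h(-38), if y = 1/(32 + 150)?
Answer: 832285/182 ≈ 4573.0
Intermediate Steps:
y = 1/182 ≈ 0.0054945
h(G) = 1/182
(-2 + 75*61) - h(-38) = (-2 + 75*61) - 1*1/182 = (-2 + 4575) - 1/182 = 4573 - 1/182 = 832285/182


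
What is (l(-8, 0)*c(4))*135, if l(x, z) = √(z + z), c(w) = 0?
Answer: 0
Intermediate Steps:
l(x, z) = √2*√z (l(x, z) = √(2*z) = √2*√z)
(l(-8, 0)*c(4))*135 = ((√2*√0)*0)*135 = ((√2*0)*0)*135 = (0*0)*135 = 0*135 = 0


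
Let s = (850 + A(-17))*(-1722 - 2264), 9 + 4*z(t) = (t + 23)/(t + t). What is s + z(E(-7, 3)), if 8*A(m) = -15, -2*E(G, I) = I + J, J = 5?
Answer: -108180131/32 ≈ -3.3806e+6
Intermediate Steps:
E(G, I) = -5/2 - I/2 (E(G, I) = -(I + 5)/2 = -(5 + I)/2 = -5/2 - I/2)
A(m) = -15/8 (A(m) = (1/8)*(-15) = -15/8)
z(t) = -9/4 + (23 + t)/(8*t) (z(t) = -9/4 + ((t + 23)/(t + t))/4 = -9/4 + ((23 + t)/((2*t)))/4 = -9/4 + ((23 + t)*(1/(2*t)))/4 = -9/4 + ((23 + t)/(2*t))/4 = -9/4 + (23 + t)/(8*t))
s = -13522505/4 (s = (850 - 15/8)*(-1722 - 2264) = (6785/8)*(-3986) = -13522505/4 ≈ -3.3806e+6)
s + z(E(-7, 3)) = -13522505/4 + (23 - 17*(-5/2 - 1/2*3))/(8*(-5/2 - 1/2*3)) = -13522505/4 + (23 - 17*(-5/2 - 3/2))/(8*(-5/2 - 3/2)) = -13522505/4 + (1/8)*(23 - 17*(-4))/(-4) = -13522505/4 + (1/8)*(-1/4)*(23 + 68) = -13522505/4 + (1/8)*(-1/4)*91 = -13522505/4 - 91/32 = -108180131/32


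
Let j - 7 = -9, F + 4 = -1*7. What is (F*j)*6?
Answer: 132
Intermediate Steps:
F = -11 (F = -4 - 1*7 = -4 - 7 = -11)
j = -2 (j = 7 - 9 = -2)
(F*j)*6 = -11*(-2)*6 = 22*6 = 132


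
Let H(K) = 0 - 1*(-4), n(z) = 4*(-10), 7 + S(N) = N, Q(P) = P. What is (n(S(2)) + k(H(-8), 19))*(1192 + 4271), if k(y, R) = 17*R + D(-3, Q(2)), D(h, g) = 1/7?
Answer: 10827666/7 ≈ 1.5468e+6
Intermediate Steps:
D(h, g) = ⅐
S(N) = -7 + N
n(z) = -40
H(K) = 4 (H(K) = 0 + 4 = 4)
k(y, R) = ⅐ + 17*R (k(y, R) = 17*R + ⅐ = ⅐ + 17*R)
(n(S(2)) + k(H(-8), 19))*(1192 + 4271) = (-40 + (⅐ + 17*19))*(1192 + 4271) = (-40 + (⅐ + 323))*5463 = (-40 + 2262/7)*5463 = (1982/7)*5463 = 10827666/7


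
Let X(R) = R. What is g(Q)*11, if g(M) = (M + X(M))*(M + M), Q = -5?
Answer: 1100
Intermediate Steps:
g(M) = 4*M**2 (g(M) = (M + M)*(M + M) = (2*M)*(2*M) = 4*M**2)
g(Q)*11 = (4*(-5)**2)*11 = (4*25)*11 = 100*11 = 1100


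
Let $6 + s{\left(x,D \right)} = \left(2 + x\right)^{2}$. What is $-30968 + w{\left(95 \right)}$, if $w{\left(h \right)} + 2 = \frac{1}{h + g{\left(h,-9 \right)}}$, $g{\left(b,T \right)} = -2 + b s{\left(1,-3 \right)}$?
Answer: $- \frac{11706659}{378} \approx -30970.0$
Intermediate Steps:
$s{\left(x,D \right)} = -6 + \left(2 + x\right)^{2}$
$g{\left(b,T \right)} = -2 + 3 b$ ($g{\left(b,T \right)} = -2 + b \left(-6 + \left(2 + 1\right)^{2}\right) = -2 + b \left(-6 + 3^{2}\right) = -2 + b \left(-6 + 9\right) = -2 + b 3 = -2 + 3 b$)
$w{\left(h \right)} = -2 + \frac{1}{-2 + 4 h}$ ($w{\left(h \right)} = -2 + \frac{1}{h + \left(-2 + 3 h\right)} = -2 + \frac{1}{-2 + 4 h}$)
$-30968 + w{\left(95 \right)} = -30968 + \frac{-5 + 8 \cdot 95}{2 \left(1 - 190\right)} = -30968 + \frac{-5 + 760}{2 \left(1 - 190\right)} = -30968 + \frac{1}{2} \frac{1}{-189} \cdot 755 = -30968 + \frac{1}{2} \left(- \frac{1}{189}\right) 755 = -30968 - \frac{755}{378} = - \frac{11706659}{378}$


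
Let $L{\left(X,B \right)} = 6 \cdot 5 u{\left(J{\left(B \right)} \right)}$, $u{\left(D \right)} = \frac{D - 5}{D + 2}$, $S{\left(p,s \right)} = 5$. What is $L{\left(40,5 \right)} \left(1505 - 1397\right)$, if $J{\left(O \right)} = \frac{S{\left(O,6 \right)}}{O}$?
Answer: $-4320$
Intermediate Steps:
$J{\left(O \right)} = \frac{5}{O}$
$u{\left(D \right)} = \frac{-5 + D}{2 + D}$
$L{\left(X,B \right)} = \frac{30 \left(-5 + \frac{5}{B}\right)}{2 + \frac{5}{B}}$ ($L{\left(X,B \right)} = 6 \cdot 5 \frac{-5 + \frac{5}{B}}{2 + \frac{5}{B}} = 30 \frac{-5 + \frac{5}{B}}{2 + \frac{5}{B}} = \frac{30 \left(-5 + \frac{5}{B}\right)}{2 + \frac{5}{B}}$)
$L{\left(40,5 \right)} \left(1505 - 1397\right) = \frac{150 \left(1 - 5\right)}{5 + 2 \cdot 5} \left(1505 - 1397\right) = \frac{150 \left(1 - 5\right)}{5 + 10} \cdot 108 = 150 \cdot \frac{1}{15} \left(-4\right) 108 = \left(-40\right) 108 = -4320$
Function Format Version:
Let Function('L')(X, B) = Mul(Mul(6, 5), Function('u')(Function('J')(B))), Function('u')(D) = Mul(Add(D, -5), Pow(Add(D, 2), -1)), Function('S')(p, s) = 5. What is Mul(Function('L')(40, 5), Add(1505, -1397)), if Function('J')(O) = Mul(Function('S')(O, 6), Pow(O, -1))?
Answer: -4320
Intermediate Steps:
Function('J')(O) = Mul(5, Pow(O, -1))
Function('u')(D) = Mul(Pow(Add(2, D), -1), Add(-5, D)) (Function('u')(D) = Mul(Add(-5, D), Pow(Add(2, D), -1)) = Mul(Pow(Add(2, D), -1), Add(-5, D)))
Function('L')(X, B) = Mul(30, Pow(Add(2, Mul(5, Pow(B, -1))), -1), Add(-5, Mul(5, Pow(B, -1)))) (Function('L')(X, B) = Mul(Mul(6, 5), Mul(Pow(Add(2, Mul(5, Pow(B, -1))), -1), Add(-5, Mul(5, Pow(B, -1))))) = Mul(30, Mul(Pow(Add(2, Mul(5, Pow(B, -1))), -1), Add(-5, Mul(5, Pow(B, -1))))) = Mul(30, Pow(Add(2, Mul(5, Pow(B, -1))), -1), Add(-5, Mul(5, Pow(B, -1)))))
Mul(Function('L')(40, 5), Add(1505, -1397)) = Mul(Mul(150, Pow(Add(5, Mul(2, 5)), -1), Add(1, Mul(-1, 5))), Add(1505, -1397)) = Mul(Mul(150, Pow(Add(5, 10), -1), Add(1, -5)), 108) = Mul(Mul(150, Pow(15, -1), -4), 108) = Mul(Mul(150, Rational(1, 15), -4), 108) = Mul(-40, 108) = -4320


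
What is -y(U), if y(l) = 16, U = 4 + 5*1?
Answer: -16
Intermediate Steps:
U = 9 (U = 4 + 5 = 9)
-y(U) = -1*16 = -16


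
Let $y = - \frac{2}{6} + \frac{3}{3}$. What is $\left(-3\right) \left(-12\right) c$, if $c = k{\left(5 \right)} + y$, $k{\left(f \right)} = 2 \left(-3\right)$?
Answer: $-192$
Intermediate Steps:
$k{\left(f \right)} = -6$
$y = \frac{2}{3}$ ($y = \left(-2\right) \frac{1}{6} + 3 \cdot \frac{1}{3} = - \frac{1}{3} + 1 = \frac{2}{3} \approx 0.66667$)
$c = - \frac{16}{3}$ ($c = -6 + \frac{2}{3} = - \frac{16}{3} \approx -5.3333$)
$\left(-3\right) \left(-12\right) c = \left(-3\right) \left(-12\right) \left(- \frac{16}{3}\right) = 36 \left(- \frac{16}{3}\right) = -192$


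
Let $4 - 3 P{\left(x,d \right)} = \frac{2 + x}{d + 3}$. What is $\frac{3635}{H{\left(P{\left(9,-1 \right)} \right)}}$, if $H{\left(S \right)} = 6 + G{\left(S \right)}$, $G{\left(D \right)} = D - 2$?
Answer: $\frac{7270}{7} \approx 1038.6$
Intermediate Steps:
$P{\left(x,d \right)} = \frac{4}{3} - \frac{2 + x}{3 \left(3 + d\right)}$ ($P{\left(x,d \right)} = \frac{4}{3} - \frac{\left(2 + x\right) \frac{1}{d + 3}}{3} = \frac{4}{3} - \frac{\left(2 + x\right) \frac{1}{3 + d}}{3} = \frac{4}{3} - \frac{\frac{1}{3 + d} \left(2 + x\right)}{3} = \frac{4}{3} - \frac{2 + x}{3 \left(3 + d\right)}$)
$G{\left(D \right)} = -2 + D$ ($G{\left(D \right)} = D - 2 = -2 + D$)
$H{\left(S \right)} = 4 + S$ ($H{\left(S \right)} = 6 + \left(-2 + S\right) = 4 + S$)
$\frac{3635}{H{\left(P{\left(9,-1 \right)} \right)}} = \frac{3635}{4 + \frac{10 - 9 + 4 \left(-1\right)}{3 \left(3 - 1\right)}} = \frac{3635}{4 + \frac{10 - 9 - 4}{3 \cdot 2}} = \frac{3635}{4 + \frac{1}{3} \cdot \frac{1}{2} \left(-3\right)} = \frac{3635}{4 - \frac{1}{2}} = \frac{3635}{\frac{7}{2}} = 3635 \cdot \frac{2}{7} = \frac{7270}{7}$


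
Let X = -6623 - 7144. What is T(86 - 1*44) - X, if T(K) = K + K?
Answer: 13851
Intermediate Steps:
T(K) = 2*K
X = -13767
T(86 - 1*44) - X = 2*(86 - 1*44) - 1*(-13767) = 2*(86 - 44) + 13767 = 2*42 + 13767 = 84 + 13767 = 13851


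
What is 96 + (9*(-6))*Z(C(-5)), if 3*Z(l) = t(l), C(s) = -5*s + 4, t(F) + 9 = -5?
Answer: 348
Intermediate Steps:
t(F) = -14 (t(F) = -9 - 5 = -14)
C(s) = 4 - 5*s
Z(l) = -14/3 (Z(l) = (1/3)*(-14) = -14/3)
96 + (9*(-6))*Z(C(-5)) = 96 + (9*(-6))*(-14/3) = 96 - 54*(-14/3) = 96 + 252 = 348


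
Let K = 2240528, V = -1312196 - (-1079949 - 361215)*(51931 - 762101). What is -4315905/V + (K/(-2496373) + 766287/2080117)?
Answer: -2812094042633085176738995/5314635989672511124338716 ≈ -0.52912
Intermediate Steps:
V = -1023472750076 (V = -1312196 - (-1441164)*(-710170) = -1312196 - 1*1023471437880 = -1312196 - 1023471437880 = -1023472750076)
-4315905/V + (K/(-2496373) + 766287/2080117) = -4315905/(-1023472750076) + (2240528/(-2496373) + 766287/2080117) = -4315905*(-1/1023472750076) + (2240528*(-1/2496373) + 766287*(1/2080117)) = 4315905/1023472750076 + (-2240528/2496373 + 766287/2080117) = 4315905/1023472750076 - 2747622204725/5192747915641 = -2812094042633085176738995/5314635989672511124338716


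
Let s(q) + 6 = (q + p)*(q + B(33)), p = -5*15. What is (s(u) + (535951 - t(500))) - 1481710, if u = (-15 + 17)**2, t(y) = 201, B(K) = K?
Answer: -948593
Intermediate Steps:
p = -75
u = 4 (u = 2**2 = 4)
s(q) = -6 + (-75 + q)*(33 + q) (s(q) = -6 + (q - 75)*(q + 33) = -6 + (-75 + q)*(33 + q))
(s(u) + (535951 - t(500))) - 1481710 = ((-2481 + 4**2 - 42*4) + (535951 - 1*201)) - 1481710 = ((-2481 + 16 - 168) + (535951 - 201)) - 1481710 = (-2633 + 535750) - 1481710 = 533117 - 1481710 = -948593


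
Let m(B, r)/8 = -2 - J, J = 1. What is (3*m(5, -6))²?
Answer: 5184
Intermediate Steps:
m(B, r) = -24 (m(B, r) = 8*(-2 - 1*1) = 8*(-2 - 1) = 8*(-3) = -24)
(3*m(5, -6))² = (3*(-24))² = (-72)² = 5184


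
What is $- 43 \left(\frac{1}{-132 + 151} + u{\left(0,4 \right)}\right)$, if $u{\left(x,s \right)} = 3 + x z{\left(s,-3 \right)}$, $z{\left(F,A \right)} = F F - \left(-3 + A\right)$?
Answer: $- \frac{2494}{19} \approx -131.26$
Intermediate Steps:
$z{\left(F,A \right)} = 3 + F^{2} - A$ ($z{\left(F,A \right)} = F^{2} - \left(-3 + A\right) = 3 + F^{2} - A$)
$u{\left(x,s \right)} = 3 + x \left(6 + s^{2}\right)$ ($u{\left(x,s \right)} = 3 + x \left(3 + s^{2} - -3\right) = 3 + x \left(3 + s^{2} + 3\right) = 3 + x \left(6 + s^{2}\right)$)
$- 43 \left(\frac{1}{-132 + 151} + u{\left(0,4 \right)}\right) = - 43 \left(\frac{1}{-132 + 151} + \left(3 + 0 \left(6 + 4^{2}\right)\right)\right) = - 43 \left(\frac{1}{19} + \left(3 + 0 \left(6 + 16\right)\right)\right) = - 43 \left(\frac{1}{19} + \left(3 + 0 \cdot 22\right)\right) = - 43 \left(\frac{1}{19} + \left(3 + 0\right)\right) = - 43 \left(\frac{1}{19} + 3\right) = \left(-43\right) \frac{58}{19} = - \frac{2494}{19}$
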